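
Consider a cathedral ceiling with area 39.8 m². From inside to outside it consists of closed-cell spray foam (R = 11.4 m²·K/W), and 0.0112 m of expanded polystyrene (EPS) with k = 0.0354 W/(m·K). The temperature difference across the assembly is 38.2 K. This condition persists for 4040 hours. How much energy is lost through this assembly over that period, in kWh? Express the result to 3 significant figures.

0.0112/0.0354 = 0.3164
R_total = 11.4 + 0.3164 = 11.72 m²·K/W
Q = 39.8 × 38.2 / 11.72 = 129.8 W
E = 129.8 W × 4040 h / 1000 = 524.2 kWh

524 kWh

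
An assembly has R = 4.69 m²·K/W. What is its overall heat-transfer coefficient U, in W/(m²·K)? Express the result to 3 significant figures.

U = 1/R = 1/4.69 = 0.2132

0.213 W/(m²·K)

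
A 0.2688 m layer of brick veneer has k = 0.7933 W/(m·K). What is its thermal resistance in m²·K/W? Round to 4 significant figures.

R = L/k = 0.2688/0.7933 = 0.33884 m²·K/W

0.3388 m²·K/W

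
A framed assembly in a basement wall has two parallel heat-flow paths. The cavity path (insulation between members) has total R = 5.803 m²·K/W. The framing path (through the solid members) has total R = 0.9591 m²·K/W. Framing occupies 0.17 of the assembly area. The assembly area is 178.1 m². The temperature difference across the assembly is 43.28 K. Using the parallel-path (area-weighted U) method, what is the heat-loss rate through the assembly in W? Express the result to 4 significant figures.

U_eff = 0.83/5.803 + 0.17/0.9591 = 0.14303 + 0.17725 = 0.32028
R_eff = 1/U_eff = 3.1223 m²·K/W
Q = 178.1 × 43.28 / 3.1223 = 2468.8 W

2469 W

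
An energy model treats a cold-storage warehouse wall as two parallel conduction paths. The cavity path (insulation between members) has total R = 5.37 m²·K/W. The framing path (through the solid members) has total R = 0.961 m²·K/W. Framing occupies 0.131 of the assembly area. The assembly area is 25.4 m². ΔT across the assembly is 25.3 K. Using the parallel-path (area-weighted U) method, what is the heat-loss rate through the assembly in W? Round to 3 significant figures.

U_eff = 0.869/5.37 + 0.131/0.961 = 0.1618 + 0.1363 = 0.2981
R_eff = 1/U_eff = 3.354 m²·K/W
Q = 25.4 × 25.3 / 3.354 = 191.6 W

192 W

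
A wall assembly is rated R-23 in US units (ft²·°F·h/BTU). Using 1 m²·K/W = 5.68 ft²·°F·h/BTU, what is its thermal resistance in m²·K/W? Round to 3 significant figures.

R_SI = 23/5.68 = 4.049

4.05 m²·K/W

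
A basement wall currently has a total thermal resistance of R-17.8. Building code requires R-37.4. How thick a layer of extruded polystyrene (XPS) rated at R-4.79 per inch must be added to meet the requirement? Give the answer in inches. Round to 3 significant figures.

ΔR = 37.4 − 17.8 = 19.6 ft²·°F·h/BTU
L = ΔR / (R/in) = 19.6/4.79 = 4.092 in

4.09 in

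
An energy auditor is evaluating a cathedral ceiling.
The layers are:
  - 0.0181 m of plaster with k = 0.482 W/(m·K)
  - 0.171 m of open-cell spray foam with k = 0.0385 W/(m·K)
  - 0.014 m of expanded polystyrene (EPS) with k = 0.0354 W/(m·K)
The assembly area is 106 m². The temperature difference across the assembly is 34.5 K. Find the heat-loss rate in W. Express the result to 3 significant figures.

0.0181/0.482 = 0.03755
0.171/0.0385 = 4.442
0.014/0.0354 = 0.3955
R_total = 0.03755 + 4.442 + 0.3955 = 4.875 m²·K/W
Q = A·ΔT/R = 106 × 34.5 / 4.875 = 750.2 W

750 W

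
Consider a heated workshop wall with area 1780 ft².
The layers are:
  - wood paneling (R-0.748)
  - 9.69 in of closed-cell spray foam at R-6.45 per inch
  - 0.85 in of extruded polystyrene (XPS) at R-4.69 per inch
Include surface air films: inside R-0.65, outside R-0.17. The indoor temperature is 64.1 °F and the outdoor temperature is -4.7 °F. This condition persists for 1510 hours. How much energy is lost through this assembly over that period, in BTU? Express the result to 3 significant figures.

9.69 × 6.45 = 62.5
0.85 × 4.69 = 3.987
R_total = 0.65 + 0.748 + 62.5 + 3.987 + 0.17 = 68.05 ft²·°F·h/BTU
Q = 1780 × (64.1 − (-4.7)) / 68.05 = 1799 BTU/h
E = 1799 × 1510 = 2717000 BTU

2720000 BTU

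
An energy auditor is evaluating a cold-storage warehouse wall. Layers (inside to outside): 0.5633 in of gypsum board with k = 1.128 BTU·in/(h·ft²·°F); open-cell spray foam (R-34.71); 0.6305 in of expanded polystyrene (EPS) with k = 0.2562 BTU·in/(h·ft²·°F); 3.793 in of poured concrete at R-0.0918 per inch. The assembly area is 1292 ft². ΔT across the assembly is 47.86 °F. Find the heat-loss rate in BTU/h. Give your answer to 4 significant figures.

1626 BTU/h

0.5633/1.128 = 0.49938
0.6305/0.2562 = 2.461
3.793 × 0.0918 = 0.3482
R_total = 0.49938 + 34.71 + 2.461 + 0.3482 = 38.019 ft²·°F·h/BTU
Q = A·ΔT/R = 1292 × 47.86 / 38.019 = 1626.4 BTU/h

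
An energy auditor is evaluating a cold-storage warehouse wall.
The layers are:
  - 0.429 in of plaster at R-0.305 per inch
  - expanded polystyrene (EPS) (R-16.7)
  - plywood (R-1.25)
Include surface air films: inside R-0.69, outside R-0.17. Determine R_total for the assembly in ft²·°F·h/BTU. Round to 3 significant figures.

18.9 ft²·°F·h/BTU

0.429 × 0.305 = 0.1308
R_total = 0.69 + 0.1308 + 16.7 + 1.25 + 0.17 = 18.94 ft²·°F·h/BTU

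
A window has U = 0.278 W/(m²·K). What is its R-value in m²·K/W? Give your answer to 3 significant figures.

3.60 m²·K/W

R = 1/U = 1/0.278 = 3.597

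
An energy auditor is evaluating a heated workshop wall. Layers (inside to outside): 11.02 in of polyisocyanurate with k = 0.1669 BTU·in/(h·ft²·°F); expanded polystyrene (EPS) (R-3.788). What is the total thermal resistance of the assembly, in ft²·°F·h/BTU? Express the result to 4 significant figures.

11.02/0.1669 = 66.028
R_total = 66.028 + 3.788 = 69.816 ft²·°F·h/BTU

69.82 ft²·°F·h/BTU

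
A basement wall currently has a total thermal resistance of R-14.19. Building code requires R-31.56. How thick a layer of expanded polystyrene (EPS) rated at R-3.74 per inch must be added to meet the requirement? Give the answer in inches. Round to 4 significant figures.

ΔR = 31.56 − 14.19 = 17.37 ft²·°F·h/BTU
L = ΔR / (R/in) = 17.37/3.74 = 4.6444 in

4.644 in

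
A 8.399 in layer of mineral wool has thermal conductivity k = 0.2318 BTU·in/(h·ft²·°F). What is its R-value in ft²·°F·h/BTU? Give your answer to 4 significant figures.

36.23 ft²·°F·h/BTU

R = L/k = 8.399/0.2318 = 36.234 ft²·°F·h/BTU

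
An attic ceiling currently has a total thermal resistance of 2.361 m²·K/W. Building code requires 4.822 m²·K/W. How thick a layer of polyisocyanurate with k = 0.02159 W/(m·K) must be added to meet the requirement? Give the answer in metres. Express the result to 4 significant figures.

0.05313 m

ΔR = 4.822 − 2.361 = 2.461 m²·K/W
L = ΔR × k = 2.461 × 0.02159 = 0.053133 m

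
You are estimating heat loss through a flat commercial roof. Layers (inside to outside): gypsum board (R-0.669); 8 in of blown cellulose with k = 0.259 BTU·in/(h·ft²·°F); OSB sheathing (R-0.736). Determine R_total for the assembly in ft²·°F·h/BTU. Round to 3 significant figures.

8/0.259 = 30.89
R_total = 0.669 + 30.89 + 0.736 = 32.29 ft²·°F·h/BTU

32.3 ft²·°F·h/BTU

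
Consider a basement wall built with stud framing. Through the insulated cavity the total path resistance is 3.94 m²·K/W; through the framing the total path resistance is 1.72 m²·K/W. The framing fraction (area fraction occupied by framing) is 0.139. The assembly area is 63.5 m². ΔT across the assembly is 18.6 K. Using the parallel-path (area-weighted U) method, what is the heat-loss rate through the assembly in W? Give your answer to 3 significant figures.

U_eff = 0.861/3.94 + 0.139/1.72 = 0.2185 + 0.08081 = 0.2993
R_eff = 1/U_eff = 3.341 m²·K/W
Q = 63.5 × 18.6 / 3.341 = 353.6 W

354 W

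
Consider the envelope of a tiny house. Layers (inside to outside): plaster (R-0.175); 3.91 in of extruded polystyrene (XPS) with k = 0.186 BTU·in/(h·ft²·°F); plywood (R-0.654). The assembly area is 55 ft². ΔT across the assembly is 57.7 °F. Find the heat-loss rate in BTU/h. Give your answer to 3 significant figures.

145 BTU/h

3.91/0.186 = 21.02
R_total = 0.175 + 21.02 + 0.654 = 21.85 ft²·°F·h/BTU
Q = A·ΔT/R = 55 × 57.7 / 21.85 = 145.2 BTU/h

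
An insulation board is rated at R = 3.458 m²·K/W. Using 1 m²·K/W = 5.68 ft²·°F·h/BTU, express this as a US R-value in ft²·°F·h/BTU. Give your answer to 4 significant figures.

19.64 ft²·°F·h/BTU

R_US = 3.458 × 5.68 = 19.641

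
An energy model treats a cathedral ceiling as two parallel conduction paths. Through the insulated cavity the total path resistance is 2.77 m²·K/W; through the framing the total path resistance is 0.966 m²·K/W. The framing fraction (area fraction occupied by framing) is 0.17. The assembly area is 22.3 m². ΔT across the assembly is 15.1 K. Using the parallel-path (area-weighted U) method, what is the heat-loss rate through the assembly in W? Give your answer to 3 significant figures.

U_eff = 0.83/2.77 + 0.17/0.966 = 0.2996 + 0.176 = 0.4756
R_eff = 1/U_eff = 2.103 m²·K/W
Q = 22.3 × 15.1 / 2.103 = 160.2 W

160 W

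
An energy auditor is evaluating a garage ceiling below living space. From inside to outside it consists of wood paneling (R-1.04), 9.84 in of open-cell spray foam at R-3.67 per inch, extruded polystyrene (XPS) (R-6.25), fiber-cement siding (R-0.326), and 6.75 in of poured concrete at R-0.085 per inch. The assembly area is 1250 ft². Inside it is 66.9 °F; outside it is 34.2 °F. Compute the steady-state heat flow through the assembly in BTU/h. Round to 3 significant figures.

9.84 × 3.67 = 36.11
6.75 × 0.085 = 0.5738
R_total = 1.04 + 36.11 + 6.25 + 0.326 + 0.5738 = 44.3 ft²·°F·h/BTU
Q = A·ΔT/R = 1250 × (66.9 − 34.2) / 44.3 = 922.6 BTU/h

923 BTU/h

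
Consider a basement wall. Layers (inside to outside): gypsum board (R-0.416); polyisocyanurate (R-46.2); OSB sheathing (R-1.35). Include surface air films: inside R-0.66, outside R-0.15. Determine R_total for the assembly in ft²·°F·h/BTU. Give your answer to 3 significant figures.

R_total = 0.66 + 0.416 + 46.2 + 1.35 + 0.15 = 48.78 ft²·°F·h/BTU

48.8 ft²·°F·h/BTU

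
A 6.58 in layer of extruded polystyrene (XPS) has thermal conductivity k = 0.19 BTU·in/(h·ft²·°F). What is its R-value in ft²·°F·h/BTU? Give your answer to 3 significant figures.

R = L/k = 6.58/0.19 = 34.63 ft²·°F·h/BTU

34.6 ft²·°F·h/BTU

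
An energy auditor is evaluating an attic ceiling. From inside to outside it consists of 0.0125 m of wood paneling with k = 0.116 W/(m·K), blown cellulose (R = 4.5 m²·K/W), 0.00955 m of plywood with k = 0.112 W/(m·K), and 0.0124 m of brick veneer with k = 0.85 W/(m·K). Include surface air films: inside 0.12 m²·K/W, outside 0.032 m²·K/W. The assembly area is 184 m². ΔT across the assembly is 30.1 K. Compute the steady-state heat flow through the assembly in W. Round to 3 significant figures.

1140 W

0.0125/0.116 = 0.1078
0.00955/0.112 = 0.08527
0.0124/0.85 = 0.01459
R_total = 0.12 + 0.1078 + 4.5 + 0.08527 + 0.01459 + 0.032 = 4.86 m²·K/W
Q = A·ΔT/R = 184 × 30.1 / 4.86 = 1140 W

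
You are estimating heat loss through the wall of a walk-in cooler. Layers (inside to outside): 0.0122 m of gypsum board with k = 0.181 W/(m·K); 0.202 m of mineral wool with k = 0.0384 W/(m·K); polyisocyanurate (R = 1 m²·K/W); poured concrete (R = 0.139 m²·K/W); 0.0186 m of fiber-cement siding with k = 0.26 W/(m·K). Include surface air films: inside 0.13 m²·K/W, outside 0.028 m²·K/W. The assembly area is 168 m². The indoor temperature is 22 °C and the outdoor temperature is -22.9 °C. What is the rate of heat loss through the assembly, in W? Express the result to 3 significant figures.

0.0122/0.181 = 0.0674
0.202/0.0384 = 5.26
0.0186/0.26 = 0.07154
R_total = 0.13 + 0.0674 + 5.26 + 1 + 0.139 + 0.07154 + 0.028 = 6.696 m²·K/W
Q = A·ΔT/R = 168 × (22 − (-22.9)) / 6.696 = 1126 W

1130 W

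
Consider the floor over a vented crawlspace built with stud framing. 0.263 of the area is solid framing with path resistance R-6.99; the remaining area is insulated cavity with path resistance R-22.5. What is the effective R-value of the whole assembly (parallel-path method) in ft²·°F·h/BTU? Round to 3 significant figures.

U_eff = 0.737/22.5 + 0.263/6.99 = 0.03276 + 0.03763 = 0.07038
R_eff = 1/U_eff = 14.21 ft²·°F·h/BTU

14.2 ft²·°F·h/BTU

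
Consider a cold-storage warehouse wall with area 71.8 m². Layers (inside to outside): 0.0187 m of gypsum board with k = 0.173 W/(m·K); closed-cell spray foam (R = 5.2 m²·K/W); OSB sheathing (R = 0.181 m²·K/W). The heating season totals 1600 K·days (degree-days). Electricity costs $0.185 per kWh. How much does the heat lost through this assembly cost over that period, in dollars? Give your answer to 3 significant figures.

92.9 dollars

0.0187/0.173 = 0.1081
R_total = 0.1081 + 5.2 + 0.181 = 5.489 m²·K/W
E = A × HDD × 24 / R / 1000 = 71.8 × 1600 × 24 / 5.489 / 1000 = 502.3 kWh
Cost = 502.3 × 0.185 = $92.92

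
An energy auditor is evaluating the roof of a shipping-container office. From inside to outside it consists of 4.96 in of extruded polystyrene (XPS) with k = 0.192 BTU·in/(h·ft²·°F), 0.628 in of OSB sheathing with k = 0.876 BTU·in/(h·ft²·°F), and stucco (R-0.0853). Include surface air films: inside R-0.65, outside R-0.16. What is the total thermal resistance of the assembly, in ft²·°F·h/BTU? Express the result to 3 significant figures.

4.96/0.192 = 25.83
0.628/0.876 = 0.7169
R_total = 0.65 + 25.83 + 0.7169 + 0.0853 + 0.16 = 27.45 ft²·°F·h/BTU

27.4 ft²·°F·h/BTU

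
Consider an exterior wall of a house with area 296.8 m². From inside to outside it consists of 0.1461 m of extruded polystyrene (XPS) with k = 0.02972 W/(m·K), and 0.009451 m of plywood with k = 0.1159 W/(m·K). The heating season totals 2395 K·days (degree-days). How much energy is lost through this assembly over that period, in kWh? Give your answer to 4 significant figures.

3414 kWh

0.1461/0.02972 = 4.9159
0.009451/0.1159 = 0.081544
R_total = 4.9159 + 0.081544 = 4.9974 m²·K/W
E = A × HDD × 24 / R / 1000 = 296.8 × 2395 × 24 / 4.9974 / 1000 = 3413.8 kWh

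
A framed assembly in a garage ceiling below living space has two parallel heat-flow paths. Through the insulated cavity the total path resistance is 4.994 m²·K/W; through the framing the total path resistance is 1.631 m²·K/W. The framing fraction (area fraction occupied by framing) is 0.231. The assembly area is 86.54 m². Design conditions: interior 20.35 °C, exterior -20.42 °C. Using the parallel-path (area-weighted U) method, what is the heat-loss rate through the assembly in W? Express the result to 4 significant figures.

1043 W

U_eff = 0.769/4.994 + 0.231/1.631 = 0.15398 + 0.14163 = 0.29562
R_eff = 1/U_eff = 3.3828 m²·K/W
Q = 86.54 × (20.35 − (-20.42)) / 3.3828 = 1043 W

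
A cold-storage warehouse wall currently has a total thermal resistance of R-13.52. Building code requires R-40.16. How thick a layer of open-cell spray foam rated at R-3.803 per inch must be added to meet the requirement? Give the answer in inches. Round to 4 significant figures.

ΔR = 40.16 − 13.52 = 26.64 ft²·°F·h/BTU
L = ΔR / (R/in) = 26.64/3.803 = 7.005 in

7.005 in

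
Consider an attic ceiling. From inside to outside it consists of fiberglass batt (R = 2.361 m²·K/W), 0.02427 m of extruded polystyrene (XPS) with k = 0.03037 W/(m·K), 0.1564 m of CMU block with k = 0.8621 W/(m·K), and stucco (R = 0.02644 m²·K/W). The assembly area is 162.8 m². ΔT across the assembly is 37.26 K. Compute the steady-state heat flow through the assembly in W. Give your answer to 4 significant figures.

0.02427/0.03037 = 0.79914
0.1564/0.8621 = 0.18142
R_total = 2.361 + 0.79914 + 0.18142 + 0.02644 = 3.368 m²·K/W
Q = A·ΔT/R = 162.8 × 37.26 / 3.368 = 1801 W

1801 W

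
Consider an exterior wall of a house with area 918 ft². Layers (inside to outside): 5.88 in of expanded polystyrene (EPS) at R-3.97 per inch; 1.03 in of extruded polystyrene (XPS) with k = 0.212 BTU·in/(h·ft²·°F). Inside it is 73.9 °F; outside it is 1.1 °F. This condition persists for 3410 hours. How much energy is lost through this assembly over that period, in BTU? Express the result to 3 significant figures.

5.88 × 3.97 = 23.34
1.03/0.212 = 4.858
R_total = 23.34 + 4.858 = 28.2 ft²·°F·h/BTU
Q = 918 × (73.9 − 1.1) / 28.2 = 2370 BTU/h
E = 2370 × 3410 = 8081000 BTU

8080000 BTU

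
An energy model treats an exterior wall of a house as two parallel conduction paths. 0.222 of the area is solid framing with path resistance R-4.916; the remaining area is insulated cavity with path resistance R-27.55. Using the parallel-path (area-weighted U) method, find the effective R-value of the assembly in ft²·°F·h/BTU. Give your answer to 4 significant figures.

13.62 ft²·°F·h/BTU

U_eff = 0.778/27.55 + 0.222/4.916 = 0.02824 + 0.045159 = 0.073398
R_eff = 1/U_eff = 13.624 ft²·°F·h/BTU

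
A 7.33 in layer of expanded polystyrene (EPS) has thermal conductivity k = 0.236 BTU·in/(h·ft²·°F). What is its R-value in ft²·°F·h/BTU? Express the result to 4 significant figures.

31.06 ft²·°F·h/BTU

R = L/k = 7.33/0.236 = 31.059 ft²·°F·h/BTU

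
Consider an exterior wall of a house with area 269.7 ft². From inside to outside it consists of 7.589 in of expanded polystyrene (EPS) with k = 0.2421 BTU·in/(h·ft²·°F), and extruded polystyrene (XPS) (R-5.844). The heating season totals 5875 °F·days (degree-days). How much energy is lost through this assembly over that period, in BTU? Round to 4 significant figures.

1023000 BTU

7.589/0.2421 = 31.347
R_total = 31.347 + 5.844 = 37.191 ft²·°F·h/BTU
E = A × HDD × 24 / R = 269.7 × 5875 × 24 / 37.191 = 1022500 BTU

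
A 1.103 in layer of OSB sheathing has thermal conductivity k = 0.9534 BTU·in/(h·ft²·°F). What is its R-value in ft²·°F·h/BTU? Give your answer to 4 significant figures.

R = L/k = 1.103/0.9534 = 1.1569 ft²·°F·h/BTU

1.157 ft²·°F·h/BTU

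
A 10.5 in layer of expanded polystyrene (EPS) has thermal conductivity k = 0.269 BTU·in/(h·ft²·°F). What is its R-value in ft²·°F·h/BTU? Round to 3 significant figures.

39.0 ft²·°F·h/BTU

R = L/k = 10.5/0.269 = 39.03 ft²·°F·h/BTU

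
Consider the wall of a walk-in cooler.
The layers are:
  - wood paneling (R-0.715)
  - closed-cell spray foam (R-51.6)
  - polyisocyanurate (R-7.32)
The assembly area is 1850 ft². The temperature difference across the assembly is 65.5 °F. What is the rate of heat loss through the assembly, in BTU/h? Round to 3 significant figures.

R_total = 0.715 + 51.6 + 7.32 = 59.64 ft²·°F·h/BTU
Q = A·ΔT/R = 1850 × 65.5 / 59.64 = 2032 BTU/h

2030 BTU/h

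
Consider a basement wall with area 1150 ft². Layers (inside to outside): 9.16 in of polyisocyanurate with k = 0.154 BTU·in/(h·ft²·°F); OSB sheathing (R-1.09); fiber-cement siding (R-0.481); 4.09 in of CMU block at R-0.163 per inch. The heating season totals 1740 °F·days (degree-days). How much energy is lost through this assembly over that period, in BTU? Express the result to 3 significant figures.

778000 BTU

9.16/0.154 = 59.48
4.09 × 0.163 = 0.6667
R_total = 59.48 + 1.09 + 0.481 + 0.6667 = 61.72 ft²·°F·h/BTU
E = A × HDD × 24 / R = 1150 × 1740 × 24 / 61.72 = 778100 BTU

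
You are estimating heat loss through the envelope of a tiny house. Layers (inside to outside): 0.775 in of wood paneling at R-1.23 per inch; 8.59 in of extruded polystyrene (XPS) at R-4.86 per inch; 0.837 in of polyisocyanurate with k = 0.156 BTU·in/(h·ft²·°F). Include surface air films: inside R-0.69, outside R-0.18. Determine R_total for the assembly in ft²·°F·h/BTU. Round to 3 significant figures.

0.775 × 1.23 = 0.9533
8.59 × 4.86 = 41.75
0.837/0.156 = 5.365
R_total = 0.69 + 0.9533 + 41.75 + 5.365 + 0.18 = 48.94 ft²·°F·h/BTU

48.9 ft²·°F·h/BTU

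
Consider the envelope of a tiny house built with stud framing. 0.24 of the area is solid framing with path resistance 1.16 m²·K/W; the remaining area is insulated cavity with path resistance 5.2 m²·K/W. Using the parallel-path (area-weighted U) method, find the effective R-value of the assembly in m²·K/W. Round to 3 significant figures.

2.83 m²·K/W

U_eff = 0.76/5.2 + 0.24/1.16 = 0.1462 + 0.2069 = 0.3531
R_eff = 1/U_eff = 2.832 m²·K/W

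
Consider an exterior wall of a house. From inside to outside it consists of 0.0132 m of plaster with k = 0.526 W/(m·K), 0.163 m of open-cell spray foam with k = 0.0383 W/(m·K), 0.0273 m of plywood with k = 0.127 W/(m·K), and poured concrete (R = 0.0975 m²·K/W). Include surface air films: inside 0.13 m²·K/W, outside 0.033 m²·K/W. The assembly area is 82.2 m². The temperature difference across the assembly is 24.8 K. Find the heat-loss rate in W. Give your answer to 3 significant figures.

429 W

0.0132/0.526 = 0.0251
0.163/0.0383 = 4.256
0.0273/0.127 = 0.215
R_total = 0.13 + 0.0251 + 4.256 + 0.215 + 0.0975 + 0.033 = 4.756 m²·K/W
Q = A·ΔT/R = 82.2 × 24.8 / 4.756 = 428.6 W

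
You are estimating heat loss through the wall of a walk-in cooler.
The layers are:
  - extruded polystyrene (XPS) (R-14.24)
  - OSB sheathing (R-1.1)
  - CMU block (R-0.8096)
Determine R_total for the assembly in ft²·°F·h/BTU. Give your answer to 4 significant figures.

R_total = 14.24 + 1.1 + 0.8096 = 16.15 ft²·°F·h/BTU

16.15 ft²·°F·h/BTU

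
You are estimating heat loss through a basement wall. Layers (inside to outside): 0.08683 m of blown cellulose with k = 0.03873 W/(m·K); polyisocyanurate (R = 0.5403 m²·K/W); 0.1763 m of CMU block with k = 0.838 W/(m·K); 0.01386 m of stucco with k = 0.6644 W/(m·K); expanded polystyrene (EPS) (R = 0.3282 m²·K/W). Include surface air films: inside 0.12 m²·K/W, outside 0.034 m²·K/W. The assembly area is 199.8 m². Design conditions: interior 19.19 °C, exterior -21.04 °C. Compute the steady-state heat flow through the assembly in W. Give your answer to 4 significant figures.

2299 W

0.08683/0.03873 = 2.2419
0.1763/0.838 = 0.21038
0.01386/0.6644 = 0.020861
R_total = 0.12 + 2.2419 + 0.5403 + 0.21038 + 0.020861 + 0.3282 + 0.034 = 3.4957 m²·K/W
Q = A·ΔT/R = 199.8 × (19.19 − (-21.04)) / 3.4957 = 2299.4 W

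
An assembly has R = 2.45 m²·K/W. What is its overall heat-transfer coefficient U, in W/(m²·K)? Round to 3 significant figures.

U = 1/R = 1/2.45 = 0.4082

0.408 W/(m²·K)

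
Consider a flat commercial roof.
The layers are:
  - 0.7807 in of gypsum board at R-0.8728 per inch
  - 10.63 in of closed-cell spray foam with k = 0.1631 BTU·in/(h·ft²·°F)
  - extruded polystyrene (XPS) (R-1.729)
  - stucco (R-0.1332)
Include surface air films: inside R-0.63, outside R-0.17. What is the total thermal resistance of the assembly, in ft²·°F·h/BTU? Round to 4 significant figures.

0.7807 × 0.8728 = 0.68139
10.63/0.1631 = 65.175
R_total = 0.63 + 0.68139 + 65.175 + 1.729 + 0.1332 + 0.17 = 68.518 ft²·°F·h/BTU

68.52 ft²·°F·h/BTU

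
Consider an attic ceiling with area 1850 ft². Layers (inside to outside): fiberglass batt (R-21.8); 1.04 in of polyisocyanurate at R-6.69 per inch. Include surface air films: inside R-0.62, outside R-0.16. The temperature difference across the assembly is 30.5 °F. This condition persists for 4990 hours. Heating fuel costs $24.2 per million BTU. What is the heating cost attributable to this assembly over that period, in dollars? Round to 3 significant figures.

231 dollars

1.04 × 6.69 = 6.958
R_total = 0.62 + 21.8 + 6.958 + 0.16 = 29.54 ft²·°F·h/BTU
Q = 1850 × 30.5 / 29.54 = 1910 BTU/h
E = 1910 × 4990 = 9532000 BTU
Cost = 9532000/10⁶ × 24.2 = $230.7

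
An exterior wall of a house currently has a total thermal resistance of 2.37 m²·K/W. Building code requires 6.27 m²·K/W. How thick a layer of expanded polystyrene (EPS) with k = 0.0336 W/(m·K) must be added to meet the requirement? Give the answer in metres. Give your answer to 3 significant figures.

ΔR = 6.27 − 2.37 = 3.9 m²·K/W
L = ΔR × k = 3.9 × 0.0336 = 0.131 m

0.131 m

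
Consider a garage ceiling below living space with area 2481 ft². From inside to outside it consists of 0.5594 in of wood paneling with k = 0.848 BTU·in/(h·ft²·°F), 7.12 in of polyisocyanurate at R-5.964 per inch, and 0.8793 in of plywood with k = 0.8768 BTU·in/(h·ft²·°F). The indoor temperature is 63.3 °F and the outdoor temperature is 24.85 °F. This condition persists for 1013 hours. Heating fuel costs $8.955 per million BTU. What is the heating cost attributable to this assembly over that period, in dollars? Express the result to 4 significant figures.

0.5594/0.848 = 0.65967
7.12 × 5.964 = 42.464
0.8793/0.8768 = 1.0029
R_total = 0.65967 + 42.464 + 1.0029 = 44.126 ft²·°F·h/BTU
Q = 2481 × (63.3 − 24.85) / 44.126 = 2161.9 BTU/h
E = 2161.9 × 1013 = 2190000 BTU
Cost = 2190000/10⁶ × 8.955 = $19.611

19.61 dollars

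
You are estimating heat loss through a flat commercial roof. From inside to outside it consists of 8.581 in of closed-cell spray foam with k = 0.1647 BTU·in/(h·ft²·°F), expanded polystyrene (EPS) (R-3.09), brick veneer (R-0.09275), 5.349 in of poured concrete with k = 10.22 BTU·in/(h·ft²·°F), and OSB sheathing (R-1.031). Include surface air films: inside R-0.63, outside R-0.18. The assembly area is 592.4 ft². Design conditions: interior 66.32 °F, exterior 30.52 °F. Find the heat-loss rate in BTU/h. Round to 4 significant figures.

8.581/0.1647 = 52.101
5.349/10.22 = 0.52339
R_total = 0.63 + 52.101 + 3.09 + 0.09275 + 0.52339 + 1.031 + 0.18 = 57.648 ft²·°F·h/BTU
Q = A·ΔT/R = 592.4 × (66.32 − 30.52) / 57.648 = 367.89 BTU/h

367.9 BTU/h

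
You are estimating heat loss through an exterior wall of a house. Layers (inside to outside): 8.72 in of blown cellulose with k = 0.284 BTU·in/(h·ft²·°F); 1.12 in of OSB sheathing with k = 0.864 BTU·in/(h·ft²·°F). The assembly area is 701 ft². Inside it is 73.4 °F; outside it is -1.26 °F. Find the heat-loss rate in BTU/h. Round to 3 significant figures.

8.72/0.284 = 30.7
1.12/0.864 = 1.296
R_total = 30.7 + 1.296 = 32 ft²·°F·h/BTU
Q = A·ΔT/R = 701 × (73.4 − (-1.26)) / 32 = 1635 BTU/h

1640 BTU/h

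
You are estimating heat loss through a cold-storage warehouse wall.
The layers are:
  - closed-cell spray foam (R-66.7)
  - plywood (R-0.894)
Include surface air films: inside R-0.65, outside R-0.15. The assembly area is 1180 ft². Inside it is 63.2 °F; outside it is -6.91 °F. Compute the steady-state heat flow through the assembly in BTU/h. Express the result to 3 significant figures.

1210 BTU/h

R_total = 0.65 + 66.7 + 0.894 + 0.15 = 68.39 ft²·°F·h/BTU
Q = A·ΔT/R = 1180 × (63.2 − (-6.91)) / 68.39 = 1210 BTU/h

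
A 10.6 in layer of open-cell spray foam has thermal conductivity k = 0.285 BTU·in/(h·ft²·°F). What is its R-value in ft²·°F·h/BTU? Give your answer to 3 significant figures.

R = L/k = 10.6/0.285 = 37.19 ft²·°F·h/BTU

37.2 ft²·°F·h/BTU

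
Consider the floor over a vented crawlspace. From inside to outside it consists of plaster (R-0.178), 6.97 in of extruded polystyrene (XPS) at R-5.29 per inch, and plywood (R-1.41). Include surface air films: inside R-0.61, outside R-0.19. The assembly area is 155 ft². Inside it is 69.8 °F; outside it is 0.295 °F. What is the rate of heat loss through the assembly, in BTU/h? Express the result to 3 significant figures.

6.97 × 5.29 = 36.87
R_total = 0.61 + 0.178 + 36.87 + 1.41 + 0.19 = 39.26 ft²·°F·h/BTU
Q = A·ΔT/R = 155 × (69.8 − 0.295) / 39.26 = 274.4 BTU/h

274 BTU/h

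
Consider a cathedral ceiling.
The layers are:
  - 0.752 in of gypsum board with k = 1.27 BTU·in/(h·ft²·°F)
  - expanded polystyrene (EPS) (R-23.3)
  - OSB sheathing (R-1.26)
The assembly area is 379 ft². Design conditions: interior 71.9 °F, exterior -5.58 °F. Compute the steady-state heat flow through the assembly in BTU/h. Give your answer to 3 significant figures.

0.752/1.27 = 0.5921
R_total = 0.5921 + 23.3 + 1.26 = 25.15 ft²·°F·h/BTU
Q = A·ΔT/R = 379 × (71.9 − (-5.58)) / 25.15 = 1167 BTU/h

1170 BTU/h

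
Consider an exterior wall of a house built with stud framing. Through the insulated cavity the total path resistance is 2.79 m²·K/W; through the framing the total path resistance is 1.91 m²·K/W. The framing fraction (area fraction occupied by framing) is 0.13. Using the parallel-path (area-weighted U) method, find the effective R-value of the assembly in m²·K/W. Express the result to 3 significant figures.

2.63 m²·K/W

U_eff = 0.87/2.79 + 0.13/1.91 = 0.3118 + 0.06806 = 0.3799
R_eff = 1/U_eff = 2.632 m²·K/W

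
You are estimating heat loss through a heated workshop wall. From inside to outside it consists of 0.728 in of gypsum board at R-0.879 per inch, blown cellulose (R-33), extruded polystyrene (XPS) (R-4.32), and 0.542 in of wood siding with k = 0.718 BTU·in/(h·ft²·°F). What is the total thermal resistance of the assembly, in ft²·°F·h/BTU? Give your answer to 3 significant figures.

38.7 ft²·°F·h/BTU

0.728 × 0.879 = 0.6399
0.542/0.718 = 0.7549
R_total = 0.6399 + 33 + 4.32 + 0.7549 = 38.71 ft²·°F·h/BTU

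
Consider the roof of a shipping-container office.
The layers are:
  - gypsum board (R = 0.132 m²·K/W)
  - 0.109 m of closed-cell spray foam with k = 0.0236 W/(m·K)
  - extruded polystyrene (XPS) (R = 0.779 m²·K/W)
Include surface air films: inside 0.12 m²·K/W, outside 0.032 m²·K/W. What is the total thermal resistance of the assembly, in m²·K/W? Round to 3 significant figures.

5.68 m²·K/W

0.109/0.0236 = 4.619
R_total = 0.12 + 0.132 + 4.619 + 0.779 + 0.032 = 5.682 m²·K/W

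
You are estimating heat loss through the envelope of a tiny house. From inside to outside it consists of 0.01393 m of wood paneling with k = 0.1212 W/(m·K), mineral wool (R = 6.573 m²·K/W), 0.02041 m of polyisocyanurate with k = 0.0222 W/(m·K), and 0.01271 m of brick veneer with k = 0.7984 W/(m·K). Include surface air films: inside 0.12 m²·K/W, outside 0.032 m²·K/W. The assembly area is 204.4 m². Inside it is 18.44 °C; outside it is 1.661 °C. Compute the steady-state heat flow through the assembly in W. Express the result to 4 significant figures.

441.1 W

0.01393/0.1212 = 0.11493
0.02041/0.0222 = 0.91937
0.01271/0.7984 = 0.015919
R_total = 0.12 + 0.11493 + 6.573 + 0.91937 + 0.015919 + 0.032 = 7.7752 m²·K/W
Q = A·ΔT/R = 204.4 × (18.44 − 1.661) / 7.7752 = 441.1 W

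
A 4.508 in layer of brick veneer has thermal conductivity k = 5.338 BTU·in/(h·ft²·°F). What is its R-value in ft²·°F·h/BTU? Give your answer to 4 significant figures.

0.8445 ft²·°F·h/BTU

R = L/k = 4.508/5.338 = 0.84451 ft²·°F·h/BTU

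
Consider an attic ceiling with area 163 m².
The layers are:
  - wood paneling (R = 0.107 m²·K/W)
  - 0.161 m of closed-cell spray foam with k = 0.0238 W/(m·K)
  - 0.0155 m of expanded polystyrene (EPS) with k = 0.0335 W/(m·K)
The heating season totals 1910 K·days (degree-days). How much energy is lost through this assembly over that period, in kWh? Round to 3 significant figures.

1020 kWh

0.161/0.0238 = 6.765
0.0155/0.0335 = 0.4627
R_total = 0.107 + 6.765 + 0.4627 = 7.334 m²·K/W
E = A × HDD × 24 / R / 1000 = 163 × 1910 × 24 / 7.334 / 1000 = 1019 kWh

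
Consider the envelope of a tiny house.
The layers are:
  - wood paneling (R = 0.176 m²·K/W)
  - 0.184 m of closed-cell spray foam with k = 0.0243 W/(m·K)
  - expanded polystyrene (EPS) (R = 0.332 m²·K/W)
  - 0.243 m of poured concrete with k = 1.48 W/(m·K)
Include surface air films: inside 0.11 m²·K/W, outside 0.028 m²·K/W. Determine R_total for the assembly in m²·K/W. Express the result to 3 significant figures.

8.38 m²·K/W

0.184/0.0243 = 7.572
0.243/1.48 = 0.1642
R_total = 0.11 + 0.176 + 7.572 + 0.332 + 0.1642 + 0.028 = 8.382 m²·K/W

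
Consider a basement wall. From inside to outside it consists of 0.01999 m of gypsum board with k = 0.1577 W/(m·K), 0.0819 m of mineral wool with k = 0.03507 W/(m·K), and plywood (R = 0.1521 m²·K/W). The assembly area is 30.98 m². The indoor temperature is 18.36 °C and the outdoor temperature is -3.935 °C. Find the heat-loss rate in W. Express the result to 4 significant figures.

0.01999/0.1577 = 0.12676
0.0819/0.03507 = 2.3353
R_total = 0.12676 + 2.3353 + 0.1521 = 2.6142 m²·K/W
Q = A·ΔT/R = 30.98 × (18.36 − (-3.935)) / 2.6142 = 264.21 W

264.2 W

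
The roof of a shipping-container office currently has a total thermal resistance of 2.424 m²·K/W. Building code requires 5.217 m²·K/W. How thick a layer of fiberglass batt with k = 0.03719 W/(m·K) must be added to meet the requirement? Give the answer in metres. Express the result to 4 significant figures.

0.1039 m

ΔR = 5.217 − 2.424 = 2.793 m²·K/W
L = ΔR × k = 2.793 × 0.03719 = 0.10387 m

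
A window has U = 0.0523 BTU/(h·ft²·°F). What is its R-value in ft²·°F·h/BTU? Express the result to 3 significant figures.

19.1 ft²·°F·h/BTU

R = 1/U = 1/0.0523 = 19.12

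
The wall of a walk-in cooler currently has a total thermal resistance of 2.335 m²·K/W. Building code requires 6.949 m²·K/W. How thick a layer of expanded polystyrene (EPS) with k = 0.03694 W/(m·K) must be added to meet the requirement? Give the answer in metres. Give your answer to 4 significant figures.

0.1704 m

ΔR = 6.949 − 2.335 = 4.614 m²·K/W
L = ΔR × k = 4.614 × 0.03694 = 0.17044 m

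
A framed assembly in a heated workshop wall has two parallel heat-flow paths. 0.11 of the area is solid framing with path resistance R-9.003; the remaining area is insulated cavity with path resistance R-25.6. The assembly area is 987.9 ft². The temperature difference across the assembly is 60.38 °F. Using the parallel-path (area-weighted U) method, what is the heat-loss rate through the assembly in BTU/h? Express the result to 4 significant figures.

U_eff = 0.89/25.6 + 0.11/9.003 = 0.034766 + 0.012218 = 0.046984
R_eff = 1/U_eff = 21.284 ft²·°F·h/BTU
Q = 987.9 × 60.38 / 21.284 = 2802.6 BTU/h

2803 BTU/h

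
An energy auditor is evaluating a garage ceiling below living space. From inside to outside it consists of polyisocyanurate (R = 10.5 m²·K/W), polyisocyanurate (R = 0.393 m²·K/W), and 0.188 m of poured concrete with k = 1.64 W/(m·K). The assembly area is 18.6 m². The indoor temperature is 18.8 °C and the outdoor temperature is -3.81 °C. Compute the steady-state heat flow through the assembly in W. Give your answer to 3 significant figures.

0.188/1.64 = 0.1146
R_total = 10.5 + 0.393 + 0.1146 = 11.01 m²·K/W
Q = A·ΔT/R = 18.6 × (18.8 − (-3.81)) / 11.01 = 38.2 W

38.2 W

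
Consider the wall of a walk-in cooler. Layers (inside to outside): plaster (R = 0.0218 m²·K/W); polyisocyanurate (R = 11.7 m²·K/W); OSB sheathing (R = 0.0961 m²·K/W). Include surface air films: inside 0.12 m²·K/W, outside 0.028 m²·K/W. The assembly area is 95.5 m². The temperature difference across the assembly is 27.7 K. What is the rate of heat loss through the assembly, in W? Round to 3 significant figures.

221 W

R_total = 0.12 + 0.0218 + 11.7 + 0.0961 + 0.028 = 11.97 m²·K/W
Q = A·ΔT/R = 95.5 × 27.7 / 11.97 = 221.1 W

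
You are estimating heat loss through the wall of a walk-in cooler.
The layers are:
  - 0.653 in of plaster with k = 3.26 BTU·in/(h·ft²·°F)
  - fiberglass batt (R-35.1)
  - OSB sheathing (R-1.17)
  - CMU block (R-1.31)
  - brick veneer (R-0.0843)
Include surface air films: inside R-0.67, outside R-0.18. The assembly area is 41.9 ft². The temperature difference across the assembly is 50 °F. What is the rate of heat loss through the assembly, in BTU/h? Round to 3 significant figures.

54.1 BTU/h

0.653/3.26 = 0.2003
R_total = 0.67 + 0.2003 + 35.1 + 1.17 + 1.31 + 0.0843 + 0.18 = 38.71 ft²·°F·h/BTU
Q = A·ΔT/R = 41.9 × 50 / 38.71 = 54.11 BTU/h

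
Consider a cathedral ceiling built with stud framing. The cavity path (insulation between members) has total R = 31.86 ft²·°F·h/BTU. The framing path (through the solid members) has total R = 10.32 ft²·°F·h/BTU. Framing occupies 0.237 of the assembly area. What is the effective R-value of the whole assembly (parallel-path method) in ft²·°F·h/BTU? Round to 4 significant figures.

U_eff = 0.763/31.86 + 0.237/10.32 = 0.023949 + 0.022965 = 0.046914
R_eff = 1/U_eff = 21.316 ft²·°F·h/BTU

21.32 ft²·°F·h/BTU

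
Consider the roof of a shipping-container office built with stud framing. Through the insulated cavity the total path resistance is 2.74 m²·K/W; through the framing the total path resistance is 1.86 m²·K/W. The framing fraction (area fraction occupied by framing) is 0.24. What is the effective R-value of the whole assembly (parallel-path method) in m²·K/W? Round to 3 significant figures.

2.46 m²·K/W

U_eff = 0.76/2.74 + 0.24/1.86 = 0.2774 + 0.129 = 0.4064
R_eff = 1/U_eff = 2.461 m²·K/W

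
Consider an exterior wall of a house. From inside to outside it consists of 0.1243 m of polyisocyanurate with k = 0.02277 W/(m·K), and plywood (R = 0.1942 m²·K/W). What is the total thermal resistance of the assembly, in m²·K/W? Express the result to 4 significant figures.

0.1243/0.02277 = 5.4589
R_total = 5.4589 + 0.1942 = 5.6531 m²·K/W

5.653 m²·K/W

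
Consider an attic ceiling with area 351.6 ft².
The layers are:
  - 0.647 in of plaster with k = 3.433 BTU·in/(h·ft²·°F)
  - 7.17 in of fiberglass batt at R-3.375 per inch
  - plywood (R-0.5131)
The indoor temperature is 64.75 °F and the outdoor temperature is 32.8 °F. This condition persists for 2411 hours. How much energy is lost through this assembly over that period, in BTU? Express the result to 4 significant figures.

0.647/3.433 = 0.18846
7.17 × 3.375 = 24.199
R_total = 0.18846 + 24.199 + 0.5131 = 24.9 ft²·°F·h/BTU
Q = 351.6 × (64.75 − 32.8) / 24.9 = 451.14 BTU/h
E = 451.14 × 2411 = 1087700 BTU

1088000 BTU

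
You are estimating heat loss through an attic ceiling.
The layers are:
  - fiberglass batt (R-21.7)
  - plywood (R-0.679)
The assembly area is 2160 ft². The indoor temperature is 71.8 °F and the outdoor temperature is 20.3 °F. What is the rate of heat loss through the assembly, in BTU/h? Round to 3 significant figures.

R_total = 21.7 + 0.679 = 22.38 ft²·°F·h/BTU
Q = A·ΔT/R = 2160 × (71.8 − 20.3) / 22.38 = 4971 BTU/h

4970 BTU/h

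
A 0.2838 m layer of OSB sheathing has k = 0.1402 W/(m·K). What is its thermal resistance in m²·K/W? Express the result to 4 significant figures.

2.024 m²·K/W

R = L/k = 0.2838/0.1402 = 2.0243 m²·K/W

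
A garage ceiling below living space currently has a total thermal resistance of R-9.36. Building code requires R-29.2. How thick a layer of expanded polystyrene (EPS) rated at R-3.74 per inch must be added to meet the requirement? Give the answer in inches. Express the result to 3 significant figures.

5.30 in

ΔR = 29.2 − 9.36 = 19.84 ft²·°F·h/BTU
L = ΔR / (R/in) = 19.84/3.74 = 5.305 in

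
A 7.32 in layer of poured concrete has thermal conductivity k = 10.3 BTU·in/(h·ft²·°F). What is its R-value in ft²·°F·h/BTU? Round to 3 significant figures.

R = L/k = 7.32/10.3 = 0.7107 ft²·°F·h/BTU

0.711 ft²·°F·h/BTU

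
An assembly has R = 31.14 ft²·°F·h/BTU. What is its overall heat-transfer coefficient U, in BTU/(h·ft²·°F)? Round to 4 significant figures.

0.03211 BTU/(h·ft²·°F)

U = 1/R = 1/31.14 = 0.032113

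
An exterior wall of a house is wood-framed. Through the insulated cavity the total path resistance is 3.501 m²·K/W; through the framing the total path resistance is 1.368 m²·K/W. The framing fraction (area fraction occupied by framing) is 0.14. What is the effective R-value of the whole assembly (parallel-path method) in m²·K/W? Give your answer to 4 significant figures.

2.874 m²·K/W

U_eff = 0.86/3.501 + 0.14/1.368 = 0.24564 + 0.10234 = 0.34798
R_eff = 1/U_eff = 2.8737 m²·K/W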